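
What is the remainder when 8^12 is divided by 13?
Using Fermat: 8^{12} ≡ 1 (mod 13). 12 ≡ 0 (mod 12). So 8^{12} ≡ 8^{0} ≡ 1 (mod 13)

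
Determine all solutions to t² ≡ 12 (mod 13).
The square roots of 12 mod 13 are 8 and 5. Verify: 8² = 64 ≡ 12 (mod 13)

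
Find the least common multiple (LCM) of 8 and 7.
56

First find GCD(8, 7) using the Euclidean algorithm:
8 = 1 × 7 + 1
7 = 7 × 1 + 0
GCD(8, 7) = 1

LCM formula: LCM(a, b) = (a × b) / GCD(a, b)
LCM(8, 7) = (8 × 7) / 1
LCM(8, 7) = 56 / 1
LCM(8, 7) = 56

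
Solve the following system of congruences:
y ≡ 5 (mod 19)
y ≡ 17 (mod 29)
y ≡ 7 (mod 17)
6484

Using the Chinese Remainder Theorem:
M = product of moduli = 9367
For equation 1: M_1 = 493, 493 ≡ 18 (mod 19), inverse of 493 mod 19 is 18 (check: 18 × 18 = 324 ≡ 1 (mod 19))
For equation 2: M_2 = 323, 323 ≡ 4 (mod 29), inverse of 323 mod 29 is 22 (check: 4 × 22 = 88 ≡ 1 (mod 29))
For equation 3: M_3 = 551, 551 ≡ 7 (mod 17), inverse of 551 mod 17 is 5 (check: 7 × 5 = 35 ≡ 1 (mod 17))
Combine: y ≡ Σ r_i×M_i×(M_i⁻¹ mod m_i) = 5×493×18 + 17×323×22 + 7×551×5 = 44370 + 120802 + 19285 = 184457
184457 mod 9367 = 6484
y ≡ 6484 (mod 9367)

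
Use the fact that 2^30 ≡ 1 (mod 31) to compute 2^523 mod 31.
By Fermat: 2^{30} ≡ 1 (mod 31). 523 ≡ 13 (mod 30). So 2^{523} ≡ 2^{13} ≡ 8 (mod 31)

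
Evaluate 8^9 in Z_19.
9 = 8 + 1 (binary 1001). Repeated squaring mod 19: 8^1 ≡ 8; 8^2 ≡ 8² = 64 ≡ 7; 8^4 ≡ 7² = 49 ≡ 11; 8^8 ≡ 11² = 121 ≡ 7. Multiply: 8^9 = 8^8 × 8^1 ≡ 7 × 8 (mod 19): 7 × 8 = 56 ≡ 18. So 8^9 ≡ 18 (mod 19).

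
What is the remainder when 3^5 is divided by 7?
5 = 4 + 1 (binary 101). Repeated squaring mod 7: 3^1 ≡ 3; 3^2 ≡ 3² = 9 ≡ 2; 3^4 ≡ 2² = 4 ≡ 4. Multiply: 3^5 = 3^4 × 3^1 ≡ 4 × 3 (mod 7): 4 × 3 = 12 ≡ 5. So 3^5 ≡ 5 (mod 7).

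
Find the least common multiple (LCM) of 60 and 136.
2040

First find GCD(60, 136) using the Euclidean algorithm:
60 = 0 × 136 + 60
136 = 2 × 60 + 16
60 = 3 × 16 + 12
16 = 1 × 12 + 4
12 = 3 × 4 + 0
GCD(60, 136) = 4

LCM formula: LCM(a, b) = (a × b) / GCD(a, b)
LCM(60, 136) = (60 × 136) / 4
LCM(60, 136) = 8160 / 4
LCM(60, 136) = 2040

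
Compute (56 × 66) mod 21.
0

(56 × 66) = 3696
3696 mod 21 = 0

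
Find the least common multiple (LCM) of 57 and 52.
2964

First find GCD(57, 52) using the Euclidean algorithm:
57 = 1 × 52 + 5
52 = 10 × 5 + 2
5 = 2 × 2 + 1
2 = 2 × 1 + 0
GCD(57, 52) = 1

LCM formula: LCM(a, b) = (a × b) / GCD(a, b)
LCM(57, 52) = (57 × 52) / 1
LCM(57, 52) = 2964 / 1
LCM(57, 52) = 2964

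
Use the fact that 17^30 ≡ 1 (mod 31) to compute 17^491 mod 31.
By Fermat: 17^{30} ≡ 1 (mod 31). 491 ≡ 11 (mod 30). So 17^{491} ≡ 17^{11} ≡ 22 (mod 31)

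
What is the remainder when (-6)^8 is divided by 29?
(-6) ≡ 23 (mod 29). 8 = 8 (binary 1000). Repeated squaring mod 29: 23^1 ≡ 23; 23^2 ≡ 23² = 529 ≡ 7; 23^4 ≡ 7² = 49 ≡ 20; 23^8 ≡ 20² = 400 ≡ 23. So (-6)^8 ≡ 23 (mod 29).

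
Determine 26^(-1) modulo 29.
26^(-1) ≡ 19 (mod 29). Verification: 26 × 19 = 494 ≡ 1 (mod 29)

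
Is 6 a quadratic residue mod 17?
By Euler's criterion: 6^{8} ≡ 16 (mod 17). Since this equals -1 (≡ 16), 6 is not a QR.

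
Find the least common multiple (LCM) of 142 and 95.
13490

First find GCD(142, 95) using the Euclidean algorithm:
142 = 1 × 95 + 47
95 = 2 × 47 + 1
47 = 47 × 1 + 0
GCD(142, 95) = 1

LCM formula: LCM(a, b) = (a × b) / GCD(a, b)
LCM(142, 95) = (142 × 95) / 1
LCM(142, 95) = 13490 / 1
LCM(142, 95) = 13490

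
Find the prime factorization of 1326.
2 × 3 × 13 × 17

Divide by primes starting from smallest:
1326 ÷ 2 = 663
663 ÷ 3 = 221
221 ÷ 13 = 17
17 ÷ 17 = 1

1326 = 2 × 3 × 13 × 17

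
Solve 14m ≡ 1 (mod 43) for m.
14^(-1) ≡ 40 (mod 43). Verification: 14 × 40 = 560 ≡ 1 (mod 43)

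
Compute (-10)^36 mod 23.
Using Fermat: (-10)^{22} ≡ 1 (mod 23). 36 ≡ 14 (mod 22). So (-10)^{36} ≡ (-10)^{14} ≡ 12 (mod 23)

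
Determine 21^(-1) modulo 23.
21^(-1) ≡ 11 (mod 23). Verification: 21 × 11 = 231 ≡ 1 (mod 23)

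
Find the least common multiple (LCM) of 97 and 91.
8827

First find GCD(97, 91) using the Euclidean algorithm:
97 = 1 × 91 + 6
91 = 15 × 6 + 1
6 = 6 × 1 + 0
GCD(97, 91) = 1

LCM formula: LCM(a, b) = (a × b) / GCD(a, b)
LCM(97, 91) = (97 × 91) / 1
LCM(97, 91) = 8827 / 1
LCM(97, 91) = 8827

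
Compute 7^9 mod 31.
9 = 8 + 1 (binary 1001). Repeated squaring mod 31: 7^1 ≡ 7; 7^2 ≡ 7² = 49 ≡ 18; 7^4 ≡ 18² = 324 ≡ 14; 7^8 ≡ 14² = 196 ≡ 10. Multiply: 7^9 = 7^8 × 7^1 ≡ 10 × 7 (mod 31): 10 × 7 = 70 ≡ 8. So 7^9 ≡ 8 (mod 31).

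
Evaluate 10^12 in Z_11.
Using Fermat: 10^{10} ≡ 1 (mod 11). 12 ≡ 2 (mod 10). So 10^{12} ≡ 10^{2} ≡ 1 (mod 11)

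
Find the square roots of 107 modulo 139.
The square roots of 107 mod 139 are 78 and 61. Verify: 78² = 6084 ≡ 107 (mod 139)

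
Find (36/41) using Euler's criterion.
(36/41) = 36^{20} mod 41 = 1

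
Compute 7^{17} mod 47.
6

Using successive squaring:
Binary expansion of 17: 10001
Powers of 7 mod 47 (each is the square of the previous):
  7^1 ≡ 7 (mod 47)
  7^2 ≡ 7² = 49 ≡ 2 (mod 47)
  7^4 ≡ 2² = 4 ≡ 4 (mod 47)
  7^8 ≡ 4² = 16 ≡ 16 (mod 47)
  7^16 ≡ 16² = 256 ≡ 21 (mod 47)
17 = 16 + 1, so 7^17 = 7^16 × 7^1 ≡ 21 × 7 (mod 47)
Multiplying step by step:
  21 × 7 = 147 ≡ 6 (mod 47)
Result: 7^17 ≡ 6 (mod 47)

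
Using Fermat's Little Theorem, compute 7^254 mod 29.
By Fermat: 7^{28} ≡ 1 (mod 29). 254 ≡ 2 (mod 28). So 7^{254} ≡ 7^{2} ≡ 20 (mod 29)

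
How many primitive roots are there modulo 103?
Number of primitive roots mod 103 = φ(102) = 32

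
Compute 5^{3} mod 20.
5

Using successive squaring:
Binary expansion of 3: 11
Powers of 5 mod 20 (each is the square of the previous):
  5^1 ≡ 5 (mod 20)
  5^2 ≡ 5² = 25 ≡ 5 (mod 20)
3 = 2 + 1, so 5^3 = 5^2 × 5^1 ≡ 5 × 5 (mod 20)
Multiplying step by step:
  5 × 5 = 25 ≡ 5 (mod 20)
Result: 5^3 ≡ 5 (mod 20)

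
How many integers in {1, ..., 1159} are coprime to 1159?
1080

Prime factorization: 1159 = 19 × 61
Using the formula φ(n) = n × Π(1 - 1/p) for each prime factor p:
φ(1159) = 1159 × (1 - 1/19) × (1 - 1/61)
φ(1159) = 1080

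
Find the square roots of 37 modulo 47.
The square roots of 37 mod 47 are 32 and 15. Verify: 32² = 1024 ≡ 37 (mod 47)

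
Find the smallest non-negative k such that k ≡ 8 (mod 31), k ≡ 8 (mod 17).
8

Using the Chinese Remainder Theorem:
M = product of moduli = 527
For equation 1: M_1 = 17, 17 ≡ 17 (mod 31), inverse of 17 mod 31 is 11 (check: 17 × 11 = 187 ≡ 1 (mod 31))
For equation 2: M_2 = 31, 31 ≡ 14 (mod 17), inverse of 31 mod 17 is 11 (check: 14 × 11 = 154 ≡ 1 (mod 17))
Combine: k ≡ Σ r_i×M_i×(M_i⁻¹ mod m_i) = 8×17×11 + 8×31×11 = 1496 + 2728 = 4224
4224 mod 527 = 8
k ≡ 8 (mod 527)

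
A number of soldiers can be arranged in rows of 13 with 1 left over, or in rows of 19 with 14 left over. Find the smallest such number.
M = 13 × 19 = 247. M₁ = 19, y₁ ≡ 11 (mod 13). M₂ = 13, y₂ ≡ 3 (mod 19). x = 1×19×11 + 14×13×3 ≡ 14 (mod 247). The smallest positive such number is 14.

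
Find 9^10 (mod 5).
9 ≡ 4 (mod 5). 10 = 8 + 2 (binary 1010). Repeated squaring mod 5: 4^1 ≡ 4; 4^2 ≡ 4² = 16 ≡ 1; 4^4 ≡ 1² = 1 ≡ 1; 4^8 ≡ 1² = 1 ≡ 1. Multiply: 9^10 ≡ 4^8 × 4^2 ≡ 1 × 1 (mod 5): 1 × 1 = 1 ≡ 1. So 9^10 ≡ 1 (mod 5).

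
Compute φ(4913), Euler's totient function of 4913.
4624

Prime factorization: 4913 = 17^3
Using the formula φ(n) = n × Π(1 - 1/p) for each prime factor p:
φ(4913) = 4913 × (1 - 1/17)
φ(4913) = 4624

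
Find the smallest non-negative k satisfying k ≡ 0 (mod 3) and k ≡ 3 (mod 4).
M = 3 × 4 = 12. M₁ = 4, y₁ ≡ 1 (mod 3). M₂ = 3, y₂ ≡ 3 (mod 4). k = 0×4×1 + 3×3×3 ≡ 3 (mod 12)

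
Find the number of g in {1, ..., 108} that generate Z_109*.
Number of primitive roots mod 109 = φ(108) = 36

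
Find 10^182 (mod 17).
Using Fermat: 10^{16} ≡ 1 (mod 17). 182 ≡ 6 (mod 16). So 10^{182} ≡ 10^{6} ≡ 9 (mod 17)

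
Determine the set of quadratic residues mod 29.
QRs mod 29: {1, 4, 5, 6, 7, 9, 13, 16, 20, 22, 23, 24, 25, 28}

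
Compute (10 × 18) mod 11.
4

(10 × 18) = 180
180 mod 11 = 4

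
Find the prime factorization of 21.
3 × 7

Divide by primes starting from smallest:
21 ÷ 3 = 7
7 ÷ 7 = 1

21 = 3 × 7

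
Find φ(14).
6

Prime factorization: 14 = 2 × 7
Using the formula φ(n) = n × Π(1 - 1/p) for each prime factor p:
φ(14) = 14 × (1 - 1/2) × (1 - 1/7)
φ(14) = 6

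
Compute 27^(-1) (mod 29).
27^(-1) ≡ 14 (mod 29). Verification: 27 × 14 = 378 ≡ 1 (mod 29)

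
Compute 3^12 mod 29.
Using repeated squaring. 12 = 8 + 4 (binary 1100). Repeated squaring mod 29: 3^1 ≡ 3; 3^2 ≡ 3² = 9 ≡ 9; 3^4 ≡ 9² = 81 ≡ 23; 3^8 ≡ 23² = 529 ≡ 7. Multiply: 3^12 = 3^8 × 3^4 ≡ 7 × 23 (mod 29): 7 × 23 = 161 ≡ 16. So 3^12 ≡ 16 (mod 29).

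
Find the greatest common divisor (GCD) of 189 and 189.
189

Using the Euclidean algorithm:
189 = 1 × 189 + 0

GCD(189, 189) = 189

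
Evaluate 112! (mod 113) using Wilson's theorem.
By Wilson's theorem, (112)! ≡ -1 ≡ 112 (mod 113)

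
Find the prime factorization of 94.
2 × 47

Divide by primes starting from smallest:
94 ÷ 2 = 47
47 ÷ 47 = 1

94 = 2 × 47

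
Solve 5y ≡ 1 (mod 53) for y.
32

Using Extended Euclidean Algorithm:
gcd(5, 53) = 1
Bezout coefficients: 5 × -21 + 53 × 2 = 1
So 5 × -21 ≡ 1 (mod 53)
The inverse is -21 mod 53 = 32
Verification: 5 × 32 = 160 = 3 × 53 + 1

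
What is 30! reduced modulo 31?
By Wilson's theorem, (30)! ≡ -1 ≡ 30 (mod 31)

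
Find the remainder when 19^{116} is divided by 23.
By Fermat: 19^{22} ≡ 1 (mod 23). 116 = 5×22 + 6. So 19^{116} ≡ 19^{6} ≡ 2 (mod 23)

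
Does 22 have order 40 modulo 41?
p - 1 = 40 has prime divisors 2, 5. Check 22^(40/q) mod 41 for each: 22^(40/2) = 22^20 ≡ 40, 22^(40/5) = 22^8 ≡ 37 (mod 41). None of these is 1, so 22 has order 40 = φ(41), so it is a primitive root mod 41.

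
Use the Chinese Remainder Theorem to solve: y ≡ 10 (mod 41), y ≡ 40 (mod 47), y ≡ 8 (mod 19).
7513

Using the Chinese Remainder Theorem:
M = product of moduli = 36613
For equation 1: M_1 = 893, 893 ≡ 32 (mod 41), inverse of 893 mod 41 is 9 (check: 32 × 9 = 288 ≡ 1 (mod 41))
For equation 2: M_2 = 779, 779 ≡ 27 (mod 47), inverse of 779 mod 47 is 7 (check: 27 × 7 = 189 ≡ 1 (mod 47))
For equation 3: M_3 = 1927, 1927 ≡ 8 (mod 19), inverse of 1927 mod 19 is 12 (check: 8 × 12 = 96 ≡ 1 (mod 19))
Combine: y ≡ Σ r_i×M_i×(M_i⁻¹ mod m_i) = 10×893×9 + 40×779×7 + 8×1927×12 = 80370 + 218120 + 184992 = 483482
483482 mod 36613 = 7513
y ≡ 7513 (mod 36613)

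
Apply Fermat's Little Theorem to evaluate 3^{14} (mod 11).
4

By Fermat's Little Theorem, a^(p-1) ≡ 1 (mod p) for prime p and gcd(a, p) = 1
Here p = 11, so 3^10 ≡ 1 (mod 11)
We can reduce the exponent: 14 mod 10 = 4
So 3^14 ≡ 3^4 (mod 11)
Computing: 3^4 mod 11 = 4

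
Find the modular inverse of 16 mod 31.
16^(-1) ≡ 2 (mod 31). Verification: 16 × 2 = 32 ≡ 1 (mod 31)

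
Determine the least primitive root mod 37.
p - 1 = 36 has prime divisors 2, 3. h is a primitive root mod 37 iff h^(36/q) ≢ 1 (mod 37) for each such q.
h = 2: 2^18 ≡ 36, 2^12 ≡ 26 (mod 37); none is 1, so 2 has order 36 and is a primitive root.
The smallest primitive root mod 37 is g = 2.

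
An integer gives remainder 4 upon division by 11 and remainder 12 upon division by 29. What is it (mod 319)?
M = 11 × 29 = 319. M₁ = 29, y₁ ≡ 8 (mod 11). M₂ = 11, y₂ ≡ 8 (mod 29). t = 4×29×8 + 12×11×8 ≡ 70 (mod 319). The smallest positive such number is 70.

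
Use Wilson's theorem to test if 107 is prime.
(106)! mod 107 = 106. Since 106 ≡ -1 (mod 107), 107 is prime.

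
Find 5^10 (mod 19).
10 = 8 + 2 (binary 1010). Repeated squaring mod 19: 5^1 ≡ 5; 5^2 ≡ 5² = 25 ≡ 6; 5^4 ≡ 6² = 36 ≡ 17; 5^8 ≡ 17² = 289 ≡ 4. Multiply: 5^10 = 5^8 × 5^2 ≡ 4 × 6 (mod 19): 4 × 6 = 24 ≡ 5. So 5^10 ≡ 5 (mod 19).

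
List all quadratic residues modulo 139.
QRs mod 139: {1, 4, 5, 6, 7, 9, 11, 13, 16, 20, 24, 25, 28, 29, 30, 31, 34, 35, 36, 37, 38, 41, 42, 44, 45, 46, 47, 49, 51, 52, 54, 55, 57, 63, 64, 65, 66, 67, 69, 71, 77, 78, 79, 80, 81, 83, 86, 89, 91, 96, 99, 100, 106, 107, 112, 113, 116, 117, 118, 120, 121, 122, 124, 125, 127, 129, 131, 136, 137}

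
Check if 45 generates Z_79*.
p - 1 = 78 has prime divisors 2, 3, 13. Check 45^(78/q) mod 79 for each: 45^(78/2) = 45^39 ≡ 1, 45^(78/3) = 45^26 ≡ 23, 45^(78/13) = 45^6 ≡ 22 (mod 79). Since 45^39 ≡ 1 (mod 79), the order of 45 divides 39 (in fact the order is 39) ≠ 78, so it is not a primitive root.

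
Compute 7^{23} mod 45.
13

Using successive squaring:
Binary expansion of 23: 10111
Powers of 7 mod 45 (each is the square of the previous):
  7^1 ≡ 7 (mod 45)
  7^2 ≡ 7² = 49 ≡ 4 (mod 45)
  7^4 ≡ 4² = 16 ≡ 16 (mod 45)
  7^8 ≡ 16² = 256 ≡ 31 (mod 45)
  7^16 ≡ 31² = 961 ≡ 16 (mod 45)
23 = 16 + 4 + 2 + 1, so 7^23 = 7^16 × 7^4 × 7^2 × 7^1 ≡ 16 × 16 × 4 × 7 (mod 45)
Multiplying step by step:
  16 × 16 = 256 ≡ 31 (mod 45)
  31 × 4 = 124 ≡ 34 (mod 45)
  34 × 7 = 238 ≡ 13 (mod 45)
Result: 7^23 ≡ 13 (mod 45)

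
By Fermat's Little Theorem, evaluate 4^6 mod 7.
By Fermat's Little Theorem, 4^{6} ≡ 1 (mod 7) since 7 is prime and gcd(4, 7) = 1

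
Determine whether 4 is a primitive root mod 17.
p - 1 = 16 has prime divisors 2. Check 4^(16/q) mod 17 for each: 4^(16/2) = 4^8 ≡ 1 (mod 17). Since 4^8 ≡ 1 (mod 17), the order of 4 divides 8 (in fact the order is 4) ≠ 16, so it is not a primitive root.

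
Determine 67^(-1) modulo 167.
67^(-1) ≡ 5 (mod 167). Verification: 67 × 5 = 335 ≡ 1 (mod 167)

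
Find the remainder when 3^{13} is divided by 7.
By Fermat: 3^{6} ≡ 1 (mod 7). 13 = 2×6 + 1. So 3^{13} ≡ 3^{1} ≡ 3 (mod 7)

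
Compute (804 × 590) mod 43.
27

(804 × 590) = 474360
474360 mod 43 = 27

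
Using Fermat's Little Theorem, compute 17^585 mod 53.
By Fermat: 17^{52} ≡ 1 (mod 53). 585 ≡ 13 (mod 52). So 17^{585} ≡ 17^{13} ≡ 52 (mod 53)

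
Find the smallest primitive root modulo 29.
p - 1 = 28 has prime divisors 2, 7. h is a primitive root mod 29 iff h^(28/q) ≢ 1 (mod 29) for each such q.
h = 2: 2^14 ≡ 28, 2^4 ≡ 16 (mod 29); none is 1, so 2 has order 28 and is a primitive root.
The smallest primitive root mod 29 is g = 2.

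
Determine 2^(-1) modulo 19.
2^(-1) ≡ 10 (mod 19). Verification: 2 × 10 = 20 ≡ 1 (mod 19)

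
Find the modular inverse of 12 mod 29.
12^(-1) ≡ 17 (mod 29). Verification: 12 × 17 = 204 ≡ 1 (mod 29)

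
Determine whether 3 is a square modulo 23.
By Euler's criterion: 3^{11} ≡ 1 (mod 23). Since this equals 1, 3 is a QR.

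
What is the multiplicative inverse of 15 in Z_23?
15^(-1) ≡ 20 (mod 23). Verification: 15 × 20 = 300 ≡ 1 (mod 23)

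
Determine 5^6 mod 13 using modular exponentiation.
6 = 4 + 2 (binary 110). Repeated squaring mod 13: 5^1 ≡ 5; 5^2 ≡ 5² = 25 ≡ 12; 5^4 ≡ 12² = 144 ≡ 1. Multiply: 5^6 = 5^4 × 5^2 ≡ 1 × 12 (mod 13): 1 × 12 = 12 ≡ 12. So 5^6 ≡ 12 (mod 13).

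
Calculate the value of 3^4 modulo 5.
4 = 4 (binary 100). Repeated squaring mod 5: 3^1 ≡ 3; 3^2 ≡ 3² = 9 ≡ 4; 3^4 ≡ 4² = 16 ≡ 1. So 3^4 ≡ 1 (mod 5).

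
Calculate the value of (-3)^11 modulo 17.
Using repeated squaring. (-3) ≡ 14 (mod 17). 11 = 8 + 2 + 1 (binary 1011). Repeated squaring mod 17: 14^1 ≡ 14; 14^2 ≡ 14² = 196 ≡ 9; 14^4 ≡ 9² = 81 ≡ 13; 14^8 ≡ 13² = 169 ≡ 16. Multiply: (-3)^11 ≡ 14^8 × 14^2 × 14^1 ≡ 16 × 9 × 14 (mod 17): 16 × 9 = 144 ≡ 8; 8 × 14 = 112 ≡ 10. So (-3)^11 ≡ 10 (mod 17).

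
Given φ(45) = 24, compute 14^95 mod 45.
By Euler: 14^{24} ≡ 1 (mod 45) since gcd(14, 45) = 1. 95 = 3×24 + 23. So 14^{95} ≡ 14^{23} ≡ 29 (mod 45)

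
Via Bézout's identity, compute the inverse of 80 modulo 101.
Extended GCD: 80(24) + 101(-19) = 1. So 80^(-1) ≡ 24 ≡ 24 (mod 101). Verify: 80 × 24 = 1920 ≡ 1 (mod 101)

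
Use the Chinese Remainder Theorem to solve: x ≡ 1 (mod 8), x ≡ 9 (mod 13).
M = 8 × 13 = 104. M₁ = 13, y₁ ≡ 5 (mod 8). M₂ = 8, y₂ ≡ 5 (mod 13). x = 1×13×5 + 9×8×5 ≡ 9 (mod 104)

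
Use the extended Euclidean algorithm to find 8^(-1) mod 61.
Extended GCD: 8(23) + 61(-3) = 1. So 8^(-1) ≡ 23 ≡ 23 (mod 61). Verify: 8 × 23 = 184 ≡ 1 (mod 61)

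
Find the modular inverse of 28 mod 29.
28^(-1) ≡ 28 (mod 29). Verification: 28 × 28 = 784 ≡ 1 (mod 29)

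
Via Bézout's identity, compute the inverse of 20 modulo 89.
Extended GCD: 20(-40) + 89(9) = 1. So 20^(-1) ≡ 49 ≡ 49 (mod 89). Verify: 20 × 49 = 980 ≡ 1 (mod 89)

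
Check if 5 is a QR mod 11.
By Euler's criterion: 5^{5} ≡ 1 (mod 11). Since this equals 1, 5 is a QR.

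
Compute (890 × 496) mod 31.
0

(890 × 496) = 441440
441440 mod 31 = 0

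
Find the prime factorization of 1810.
2 × 5 × 181

Divide by primes starting from smallest:
1810 ÷ 2 = 905
905 ÷ 5 = 181
181 ÷ 181 = 1

1810 = 2 × 5 × 181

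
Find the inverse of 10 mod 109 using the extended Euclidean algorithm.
Extended GCD: 10(11) + 109(-1) = 1. So 10^(-1) ≡ 11 ≡ 11 (mod 109). Verify: 10 × 11 = 110 ≡ 1 (mod 109)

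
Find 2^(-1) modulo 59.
30

Using Extended Euclidean Algorithm:
gcd(2, 59) = 1
Bezout coefficients: 2 × -29 + 59 × 1 = 1
So 2 × -29 ≡ 1 (mod 59)
The inverse is -29 mod 59 = 30
Verification: 2 × 30 = 60 = 1 × 59 + 1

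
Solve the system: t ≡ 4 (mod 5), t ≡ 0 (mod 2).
M = 5 × 2 = 10. M₁ = 2, y₁ ≡ 3 (mod 5). M₂ = 5, y₂ ≡ 1 (mod 2). t = 4×2×3 + 0×5×1 ≡ 4 (mod 10)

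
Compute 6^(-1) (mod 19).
6^(-1) ≡ 16 (mod 19). Verification: 6 × 16 = 96 ≡ 1 (mod 19)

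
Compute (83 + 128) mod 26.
3

(83 + 128) = 211
211 mod 26 = 3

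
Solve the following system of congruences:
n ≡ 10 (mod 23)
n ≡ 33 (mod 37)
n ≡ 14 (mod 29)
884

Using the Chinese Remainder Theorem:
M = product of moduli = 24679
For equation 1: M_1 = 1073, 1073 ≡ 15 (mod 23), inverse of 1073 mod 23 is 20 (check: 15 × 20 = 300 ≡ 1 (mod 23))
For equation 2: M_2 = 667, 667 ≡ 1 (mod 37), inverse of 667 mod 37 is 1 (check: 1 × 1 = 1 ≡ 1 (mod 37))
For equation 3: M_3 = 851, 851 ≡ 10 (mod 29), inverse of 851 mod 29 is 3 (check: 10 × 3 = 30 ≡ 1 (mod 29))
Combine: n ≡ Σ r_i×M_i×(M_i⁻¹ mod m_i) = 10×1073×20 + 33×667×1 + 14×851×3 = 214600 + 22011 + 35742 = 272353
272353 mod 24679 = 884
n ≡ 884 (mod 24679)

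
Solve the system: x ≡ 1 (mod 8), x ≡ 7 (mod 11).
M = 8 × 11 = 88. M₁ = 11, y₁ ≡ 3 (mod 8). M₂ = 8, y₂ ≡ 7 (mod 11). x = 1×11×3 + 7×8×7 ≡ 73 (mod 88)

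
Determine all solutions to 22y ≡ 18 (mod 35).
4

Since gcd(22, 35) = 1 divides 18, a solution exists.
Multiply both sides by the inverse of 22 mod 35:
  22^(-1) mod 35 = 8
  x ≡ 8 × 18 ≡ 144 ≡ 4 (mod 35)
Verification: 22 × 4 = 88 = 2 × 35 + 18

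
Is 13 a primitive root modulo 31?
p - 1 = 30 has prime divisors 2, 3, 5. Check 13^(30/q) mod 31 for each: 13^(30/2) = 13^15 ≡ 30, 13^(30/3) = 13^10 ≡ 5, 13^(30/5) = 13^6 ≡ 16 (mod 31). None of these is 1, so 13 has order 30 = φ(31), so it is a primitive root mod 31.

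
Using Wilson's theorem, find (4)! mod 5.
By Wilson's theorem, (4)! ≡ -1 ≡ 4 (mod 5)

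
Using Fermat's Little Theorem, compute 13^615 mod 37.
By Fermat: 13^{36} ≡ 1 (mod 37). 615 ≡ 3 (mod 36). So 13^{615} ≡ 13^{3} ≡ 14 (mod 37)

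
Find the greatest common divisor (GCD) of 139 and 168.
1

Using the Euclidean algorithm:
139 = 0 × 168 + 139
168 = 1 × 139 + 29
139 = 4 × 29 + 23
29 = 1 × 23 + 6
23 = 3 × 6 + 5
6 = 1 × 5 + 1
5 = 5 × 1 + 0

GCD(139, 168) = 1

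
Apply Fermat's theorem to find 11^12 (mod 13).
By Fermat's Little Theorem, 11^{12} ≡ 1 (mod 13) since 13 is prime and gcd(11, 13) = 1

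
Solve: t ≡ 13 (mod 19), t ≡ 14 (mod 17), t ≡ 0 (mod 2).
M = 19 × 17 × 2 = 646. M₁ = 34, y₁ ≡ 14 (mod 19). M₂ = 38, y₂ ≡ 13 (mod 17). M₃ = 323, y₃ ≡ 1 (mod 2). t = 13×34×14 + 14×38×13 + 0×323×1 ≡ 184 (mod 646)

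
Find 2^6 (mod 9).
6 = 4 + 2 (binary 110). Repeated squaring mod 9: 2^1 ≡ 2; 2^2 ≡ 2² = 4 ≡ 4; 2^4 ≡ 4² = 16 ≡ 7. Multiply: 2^6 = 2^4 × 2^2 ≡ 7 × 4 (mod 9): 7 × 4 = 28 ≡ 1. So 2^6 ≡ 1 (mod 9).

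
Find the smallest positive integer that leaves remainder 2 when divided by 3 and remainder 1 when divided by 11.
M = 3 × 11 = 33. M₁ = 11, y₁ ≡ 2 (mod 3). M₂ = 3, y₂ ≡ 4 (mod 11). k = 2×11×2 + 1×3×4 ≡ 23 (mod 33). The smallest positive such number is 23.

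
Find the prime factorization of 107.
107

Divide by primes starting from smallest:
107 ÷ 107 = 1

107 = 107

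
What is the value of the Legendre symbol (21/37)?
(21/37) = 21^{18} mod 37 = 1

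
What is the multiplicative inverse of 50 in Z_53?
50^(-1) ≡ 35 (mod 53). Verification: 50 × 35 = 1750 ≡ 1 (mod 53)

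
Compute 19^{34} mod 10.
1

Using successive squaring:
Binary expansion of 34: 100010
Powers of 19 mod 10 (each is the square of the previous):
  19^1 ≡ 9 (mod 10)
  19^2 ≡ 9² = 81 ≡ 1 (mod 10)
  19^4 ≡ 1² = 1 ≡ 1 (mod 10)
  19^8 ≡ 1² = 1 ≡ 1 (mod 10)
  19^16 ≡ 1² = 1 ≡ 1 (mod 10)
  19^32 ≡ 1² = 1 ≡ 1 (mod 10)
34 = 32 + 2, so 19^34 = 19^32 × 19^2 ≡ 1 × 1 (mod 10)
Multiplying step by step:
  1 × 1 = 1 ≡ 1 (mod 10)
Result: 19^34 ≡ 1 (mod 10)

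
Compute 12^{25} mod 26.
12

Using successive squaring:
Binary expansion of 25: 11001
Powers of 12 mod 26 (each is the square of the previous):
  12^1 ≡ 12 (mod 26)
  12^2 ≡ 12² = 144 ≡ 14 (mod 26)
  12^4 ≡ 14² = 196 ≡ 14 (mod 26)
  12^8 ≡ 14² = 196 ≡ 14 (mod 26)
  12^16 ≡ 14² = 196 ≡ 14 (mod 26)
25 = 16 + 8 + 1, so 12^25 = 12^16 × 12^8 × 12^1 ≡ 14 × 14 × 12 (mod 26)
Multiplying step by step:
  14 × 14 = 196 ≡ 14 (mod 26)
  14 × 12 = 168 ≡ 12 (mod 26)
Result: 12^25 ≡ 12 (mod 26)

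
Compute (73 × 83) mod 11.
9

(73 × 83) = 6059
6059 mod 11 = 9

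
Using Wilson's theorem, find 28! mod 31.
(30)! = (28)! × (29) × (30) ≡ -1 (mod 31). So (28)! ≡ -1 × [(30)(29)]^(-1) ≡ 15 (mod 31)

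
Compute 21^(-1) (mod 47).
9

Using Extended Euclidean Algorithm:
gcd(21, 47) = 1
Bezout coefficients: 21 × 9 + 47 × -4 = 1
So 21 × 9 ≡ 1 (mod 47)
The inverse is 9 mod 47 = 9
Verification: 21 × 9 = 189 = 4 × 47 + 1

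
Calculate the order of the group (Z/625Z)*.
500

Prime factorization: 625 = 5^4
Using the formula φ(n) = n × Π(1 - 1/p) for each prime factor p:
φ(625) = 625 × (1 - 1/5)
φ(625) = 500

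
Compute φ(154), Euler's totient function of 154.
60

Prime factorization: 154 = 2 × 7 × 11
Using the formula φ(n) = n × Π(1 - 1/p) for each prime factor p:
φ(154) = 154 × (1 - 1/2) × (1 - 1/7) × (1 - 1/11)
φ(154) = 60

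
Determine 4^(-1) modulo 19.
4^(-1) ≡ 5 (mod 19). Verification: 4 × 5 = 20 ≡ 1 (mod 19)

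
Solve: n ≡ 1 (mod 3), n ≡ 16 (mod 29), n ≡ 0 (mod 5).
M = 3 × 29 × 5 = 435. M₁ = 145, y₁ ≡ 1 (mod 3). M₂ = 15, y₂ ≡ 2 (mod 29). M₃ = 87, y₃ ≡ 3 (mod 5). n = 1×145×1 + 16×15×2 + 0×87×3 ≡ 190 (mod 435)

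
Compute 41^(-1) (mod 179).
41^(-1) ≡ 131 (mod 179). Verification: 41 × 131 = 5371 ≡ 1 (mod 179)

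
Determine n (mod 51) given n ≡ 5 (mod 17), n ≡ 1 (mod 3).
22

Using the Chinese Remainder Theorem:
M = product of moduli = 51
For equation 1: M_1 = 3, 3 ≡ 3 (mod 17), inverse of 3 mod 17 is 6 (check: 3 × 6 = 18 ≡ 1 (mod 17))
For equation 2: M_2 = 17, 17 ≡ 2 (mod 3), inverse of 17 mod 3 is 2 (check: 2 × 2 = 4 ≡ 1 (mod 3))
Combine: n ≡ Σ r_i×M_i×(M_i⁻¹ mod m_i) = 5×3×6 + 1×17×2 = 90 + 34 = 124
124 mod 51 = 22
n ≡ 22 (mod 51)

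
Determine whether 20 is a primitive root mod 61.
p - 1 = 60 has prime divisors 2, 3, 5. Check 20^(60/q) mod 61 for each: 20^(60/2) = 20^30 ≡ 1, 20^(60/3) = 20^20 ≡ 1, 20^(60/5) = 20^12 ≡ 34 (mod 61). Since 20^30 ≡ 1 (mod 61), the order of 20 divides 30 (in fact the order is 5) ≠ 60, so it is not a primitive root.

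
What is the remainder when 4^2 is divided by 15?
2 = 2 (binary 10). Repeated squaring mod 15: 4^1 ≡ 4; 4^2 ≡ 4² = 16 ≡ 1. So 4^2 ≡ 1 (mod 15).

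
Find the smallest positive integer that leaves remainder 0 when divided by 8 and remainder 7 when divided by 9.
M = 8 × 9 = 72. M₁ = 9, y₁ ≡ 1 (mod 8). M₂ = 8, y₂ ≡ 8 (mod 9). k = 0×9×1 + 7×8×8 ≡ 16 (mod 72). The smallest positive such number is 16.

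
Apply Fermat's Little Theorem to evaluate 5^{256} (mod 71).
5

By Fermat's Little Theorem, a^(p-1) ≡ 1 (mod p) for prime p and gcd(a, p) = 1
Here p = 71, so 5^70 ≡ 1 (mod 71)
We can reduce the exponent: 256 mod 70 = 46
So 5^256 ≡ 5^46 (mod 71)
Computing: 5^46 mod 71 = 5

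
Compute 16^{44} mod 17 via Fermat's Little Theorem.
1

By Fermat's Little Theorem, a^(p-1) ≡ 1 (mod p) for prime p and gcd(a, p) = 1
Here p = 17, so 16^16 ≡ 1 (mod 17)
We can reduce the exponent: 44 mod 16 = 12
So 16^44 ≡ 16^12 (mod 17)
Computing: 16^12 mod 17 = 1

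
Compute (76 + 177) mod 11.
0

(76 + 177) = 253
253 mod 11 = 0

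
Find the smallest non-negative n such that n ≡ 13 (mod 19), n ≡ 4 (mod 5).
89

Using the Chinese Remainder Theorem:
M = product of moduli = 95
For equation 1: M_1 = 5, 5 ≡ 5 (mod 19), inverse of 5 mod 19 is 4 (check: 5 × 4 = 20 ≡ 1 (mod 19))
For equation 2: M_2 = 19, 19 ≡ 4 (mod 5), inverse of 19 mod 5 is 4 (check: 4 × 4 = 16 ≡ 1 (mod 5))
Combine: n ≡ Σ r_i×M_i×(M_i⁻¹ mod m_i) = 13×5×4 + 4×19×4 = 260 + 304 = 564
564 mod 95 = 89
n ≡ 89 (mod 95)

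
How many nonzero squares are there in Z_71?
For prime 71, there are (p-1)/2 = (71-1)/2 = 35 quadratic residues (excluding 0).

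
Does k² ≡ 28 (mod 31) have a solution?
By Euler's criterion: 28^{15} ≡ 1 (mod 31). Since this equals 1, 28 is a QR.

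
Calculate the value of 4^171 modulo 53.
Using Fermat: 4^{52} ≡ 1 (mod 53). 171 ≡ 15 (mod 52). So 4^{171} ≡ 4^{15} ≡ 37 (mod 53)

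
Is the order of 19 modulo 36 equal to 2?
Yes, ord_36(19) = 2.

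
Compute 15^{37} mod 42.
15

Using successive squaring:
Binary expansion of 37: 100101
Powers of 15 mod 42 (each is the square of the previous):
  15^1 ≡ 15 (mod 42)
  15^2 ≡ 15² = 225 ≡ 15 (mod 42)
  15^4 ≡ 15² = 225 ≡ 15 (mod 42)
  15^8 ≡ 15² = 225 ≡ 15 (mod 42)
  15^16 ≡ 15² = 225 ≡ 15 (mod 42)
  15^32 ≡ 15² = 225 ≡ 15 (mod 42)
37 = 32 + 4 + 1, so 15^37 = 15^32 × 15^4 × 15^1 ≡ 15 × 15 × 15 (mod 42)
Multiplying step by step:
  15 × 15 = 225 ≡ 15 (mod 42)
  15 × 15 = 225 ≡ 15 (mod 42)
Result: 15^37 ≡ 15 (mod 42)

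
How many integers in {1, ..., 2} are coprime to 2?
1

Prime factorization: 2 = 2
Using the formula φ(n) = n × Π(1 - 1/p) for each prime factor p:
φ(2) = 2 × (1 - 1/2)
φ(2) = 1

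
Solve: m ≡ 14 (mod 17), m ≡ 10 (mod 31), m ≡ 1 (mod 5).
M = 17 × 31 × 5 = 2635. M₁ = 155, y₁ ≡ 9 (mod 17). M₂ = 85, y₂ ≡ 27 (mod 31). M₃ = 527, y₃ ≡ 3 (mod 5). m = 14×155×9 + 10×85×27 + 1×527×3 ≡ 1901 (mod 2635)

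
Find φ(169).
156

Prime factorization: 169 = 13^2
Using the formula φ(n) = n × Π(1 - 1/p) for each prime factor p:
φ(169) = 169 × (1 - 1/13)
φ(169) = 156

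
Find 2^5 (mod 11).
5 = 4 + 1 (binary 101). Repeated squaring mod 11: 2^1 ≡ 2; 2^2 ≡ 2² = 4 ≡ 4; 2^4 ≡ 4² = 16 ≡ 5. Multiply: 2^5 = 2^4 × 2^1 ≡ 5 × 2 (mod 11): 5 × 2 = 10 ≡ 10. So 2^5 ≡ 10 (mod 11).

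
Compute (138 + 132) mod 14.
4

(138 + 132) = 270
270 mod 14 = 4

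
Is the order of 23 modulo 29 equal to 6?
No, the actual order is 7, not 6.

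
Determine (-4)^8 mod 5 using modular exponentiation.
(-4) ≡ 1 (mod 5). 8 = 8 (binary 1000). Repeated squaring mod 5: 1^1 ≡ 1; 1^2 ≡ 1² = 1 ≡ 1; 1^4 ≡ 1² = 1 ≡ 1; 1^8 ≡ 1² = 1 ≡ 1. So (-4)^8 ≡ 1 (mod 5).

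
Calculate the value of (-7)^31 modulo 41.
Using repeated squaring. (-7) ≡ 34 (mod 41). 31 = 16 + 8 + 4 + 2 + 1 (binary 11111). Repeated squaring mod 41: 34^1 ≡ 34; 34^2 ≡ 34² = 1156 ≡ 8; 34^4 ≡ 8² = 64 ≡ 23; 34^8 ≡ 23² = 529 ≡ 37; 34^16 ≡ 37² = 1369 ≡ 16. Multiply: (-7)^31 ≡ 34^16 × 34^8 × 34^4 × 34^2 × 34^1 ≡ 16 × 37 × 23 × 8 × 34 (mod 41): 16 × 37 = 592 ≡ 18; 18 × 23 = 414 ≡ 4; 4 × 8 = 32 ≡ 32; 32 × 34 = 1088 ≡ 22. So (-7)^31 ≡ 22 (mod 41).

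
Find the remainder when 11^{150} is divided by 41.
By Fermat: 11^{40} ≡ 1 (mod 41). 150 = 3×40 + 30. So 11^{150} ≡ 11^{30} ≡ 32 (mod 41)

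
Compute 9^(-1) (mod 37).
9^(-1) ≡ 33 (mod 37). Verification: 9 × 33 = 297 ≡ 1 (mod 37)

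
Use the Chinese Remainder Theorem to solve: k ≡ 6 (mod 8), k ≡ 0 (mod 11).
M = 8 × 11 = 88. M₁ = 11, y₁ ≡ 3 (mod 8). M₂ = 8, y₂ ≡ 7 (mod 11). k = 6×11×3 + 0×8×7 ≡ 22 (mod 88)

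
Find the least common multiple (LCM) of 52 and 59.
3068

First find GCD(52, 59) using the Euclidean algorithm:
52 = 0 × 59 + 52
59 = 1 × 52 + 7
52 = 7 × 7 + 3
7 = 2 × 3 + 1
3 = 3 × 1 + 0
GCD(52, 59) = 1

LCM formula: LCM(a, b) = (a × b) / GCD(a, b)
LCM(52, 59) = (52 × 59) / 1
LCM(52, 59) = 3068 / 1
LCM(52, 59) = 3068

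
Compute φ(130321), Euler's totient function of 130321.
123462

Prime factorization: 130321 = 19^4
Using the formula φ(n) = n × Π(1 - 1/p) for each prime factor p:
φ(130321) = 130321 × (1 - 1/19)
φ(130321) = 123462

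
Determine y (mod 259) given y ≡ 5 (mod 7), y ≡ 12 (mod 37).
12

Using the Chinese Remainder Theorem:
M = product of moduli = 259
For equation 1: M_1 = 37, 37 ≡ 2 (mod 7), inverse of 37 mod 7 is 4 (check: 2 × 4 = 8 ≡ 1 (mod 7))
For equation 2: M_2 = 7, 7 ≡ 7 (mod 37), inverse of 7 mod 37 is 16 (check: 7 × 16 = 112 ≡ 1 (mod 37))
Combine: y ≡ Σ r_i×M_i×(M_i⁻¹ mod m_i) = 5×37×4 + 12×7×16 = 740 + 1344 = 2084
2084 mod 259 = 12
y ≡ 12 (mod 259)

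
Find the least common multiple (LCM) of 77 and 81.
6237

First find GCD(77, 81) using the Euclidean algorithm:
77 = 0 × 81 + 77
81 = 1 × 77 + 4
77 = 19 × 4 + 1
4 = 4 × 1 + 0
GCD(77, 81) = 1

LCM formula: LCM(a, b) = (a × b) / GCD(a, b)
LCM(77, 81) = (77 × 81) / 1
LCM(77, 81) = 6237 / 1
LCM(77, 81) = 6237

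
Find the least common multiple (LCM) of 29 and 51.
1479

First find GCD(29, 51) using the Euclidean algorithm:
29 = 0 × 51 + 29
51 = 1 × 29 + 22
29 = 1 × 22 + 7
22 = 3 × 7 + 1
7 = 7 × 1 + 0
GCD(29, 51) = 1

LCM formula: LCM(a, b) = (a × b) / GCD(a, b)
LCM(29, 51) = (29 × 51) / 1
LCM(29, 51) = 1479 / 1
LCM(29, 51) = 1479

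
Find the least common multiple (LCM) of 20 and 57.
1140

First find GCD(20, 57) using the Euclidean algorithm:
20 = 0 × 57 + 20
57 = 2 × 20 + 17
20 = 1 × 17 + 3
17 = 5 × 3 + 2
3 = 1 × 2 + 1
2 = 2 × 1 + 0
GCD(20, 57) = 1

LCM formula: LCM(a, b) = (a × b) / GCD(a, b)
LCM(20, 57) = (20 × 57) / 1
LCM(20, 57) = 1140 / 1
LCM(20, 57) = 1140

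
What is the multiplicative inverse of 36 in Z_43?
36^(-1) ≡ 6 (mod 43). Verification: 36 × 6 = 216 ≡ 1 (mod 43)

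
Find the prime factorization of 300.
2^2 × 3 × 5^2

Divide by primes starting from smallest:
300 ÷ 2 = 150
150 ÷ 2 = 75
75 ÷ 3 = 25
25 ÷ 5 = 5
5 ÷ 5 = 1

300 = 2^2 × 3 × 5^2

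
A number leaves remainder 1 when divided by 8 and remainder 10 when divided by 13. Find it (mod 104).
M = 8 × 13 = 104. M₁ = 13, y₁ ≡ 5 (mod 8). M₂ = 8, y₂ ≡ 5 (mod 13). r = 1×13×5 + 10×8×5 ≡ 49 (mod 104)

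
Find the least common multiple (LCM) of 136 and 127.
17272

First find GCD(136, 127) using the Euclidean algorithm:
136 = 1 × 127 + 9
127 = 14 × 9 + 1
9 = 9 × 1 + 0
GCD(136, 127) = 1

LCM formula: LCM(a, b) = (a × b) / GCD(a, b)
LCM(136, 127) = (136 × 127) / 1
LCM(136, 127) = 17272 / 1
LCM(136, 127) = 17272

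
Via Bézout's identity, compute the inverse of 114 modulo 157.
Extended GCD: 114(73) + 157(-53) = 1. So 114^(-1) ≡ 73 ≡ 73 (mod 157). Verify: 114 × 73 = 8322 ≡ 1 (mod 157)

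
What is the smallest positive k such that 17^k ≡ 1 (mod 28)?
Powers of 17 mod 28: 17^1≡17, 17^2≡9, 17^3≡13, 17^4≡25, 17^5≡5, 17^6≡1. Order = 6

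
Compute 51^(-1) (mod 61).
51^(-1) ≡ 6 (mod 61). Verification: 51 × 6 = 306 ≡ 1 (mod 61)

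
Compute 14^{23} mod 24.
8

Using successive squaring:
Binary expansion of 23: 10111
Powers of 14 mod 24 (each is the square of the previous):
  14^1 ≡ 14 (mod 24)
  14^2 ≡ 14² = 196 ≡ 4 (mod 24)
  14^4 ≡ 4² = 16 ≡ 16 (mod 24)
  14^8 ≡ 16² = 256 ≡ 16 (mod 24)
  14^16 ≡ 16² = 256 ≡ 16 (mod 24)
23 = 16 + 4 + 2 + 1, so 14^23 = 14^16 × 14^4 × 14^2 × 14^1 ≡ 16 × 16 × 4 × 14 (mod 24)
Multiplying step by step:
  16 × 16 = 256 ≡ 16 (mod 24)
  16 × 4 = 64 ≡ 16 (mod 24)
  16 × 14 = 224 ≡ 8 (mod 24)
Result: 14^23 ≡ 8 (mod 24)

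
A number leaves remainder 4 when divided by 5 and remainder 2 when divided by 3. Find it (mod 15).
M = 5 × 3 = 15. M₁ = 3, y₁ ≡ 2 (mod 5). M₂ = 5, y₂ ≡ 2 (mod 3). m = 4×3×2 + 2×5×2 ≡ 14 (mod 15)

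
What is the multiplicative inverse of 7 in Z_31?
7^(-1) ≡ 9 (mod 31). Verification: 7 × 9 = 63 ≡ 1 (mod 31)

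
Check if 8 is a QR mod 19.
By Euler's criterion: 8^{9} ≡ 18 (mod 19). Since this equals -1 (≡ 18), 8 is not a QR.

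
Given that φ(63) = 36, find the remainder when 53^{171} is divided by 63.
By Euler: 53^{36} ≡ 1 (mod 63) since gcd(53, 63) = 1. 171 = 4×36 + 27. So 53^{171} ≡ 53^{27} ≡ 8 (mod 63)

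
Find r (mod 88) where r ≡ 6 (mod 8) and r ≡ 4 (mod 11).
M = 8 × 11 = 88. M₁ = 11, y₁ ≡ 3 (mod 8). M₂ = 8, y₂ ≡ 7 (mod 11). r = 6×11×3 + 4×8×7 ≡ 70 (mod 88)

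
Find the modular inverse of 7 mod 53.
7^(-1) ≡ 38 (mod 53). Verification: 7 × 38 = 266 ≡ 1 (mod 53)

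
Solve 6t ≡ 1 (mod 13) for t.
11

Using Extended Euclidean Algorithm:
gcd(6, 13) = 1
Bezout coefficients: 6 × -2 + 13 × 1 = 1
So 6 × -2 ≡ 1 (mod 13)
The inverse is -2 mod 13 = 11
Verification: 6 × 11 = 66 = 5 × 13 + 1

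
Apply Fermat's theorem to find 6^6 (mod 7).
By Fermat's Little Theorem, 6^{6} ≡ 1 (mod 7) since 7 is prime and gcd(6, 7) = 1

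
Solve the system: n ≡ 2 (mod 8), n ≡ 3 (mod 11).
M = 8 × 11 = 88. M₁ = 11, y₁ ≡ 3 (mod 8). M₂ = 8, y₂ ≡ 7 (mod 11). n = 2×11×3 + 3×8×7 ≡ 58 (mod 88)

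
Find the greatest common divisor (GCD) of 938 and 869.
1

Using the Euclidean algorithm:
938 = 1 × 869 + 69
869 = 12 × 69 + 41
69 = 1 × 41 + 28
41 = 1 × 28 + 13
28 = 2 × 13 + 2
13 = 6 × 2 + 1
2 = 2 × 1 + 0

GCD(938, 869) = 1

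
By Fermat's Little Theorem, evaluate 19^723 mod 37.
By Fermat: 19^{36} ≡ 1 (mod 37). 723 ≡ 3 (mod 36). So 19^{723} ≡ 19^{3} ≡ 14 (mod 37)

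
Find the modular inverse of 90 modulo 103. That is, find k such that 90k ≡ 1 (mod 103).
95

Using Extended Euclidean Algorithm:
gcd(90, 103) = 1
Bezout coefficients: 90 × -8 + 103 × 7 = 1
So 90 × -8 ≡ 1 (mod 103)
The inverse is -8 mod 103 = 95
Verification: 90 × 95 = 8550 = 83 × 103 + 1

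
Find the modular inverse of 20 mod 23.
20^(-1) ≡ 15 (mod 23). Verification: 20 × 15 = 300 ≡ 1 (mod 23)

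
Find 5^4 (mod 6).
4 = 4 (binary 100). Repeated squaring mod 6: 5^1 ≡ 5; 5^2 ≡ 5² = 25 ≡ 1; 5^4 ≡ 1² = 1 ≡ 1. So 5^4 ≡ 1 (mod 6).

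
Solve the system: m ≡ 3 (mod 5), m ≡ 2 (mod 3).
M = 5 × 3 = 15. M₁ = 3, y₁ ≡ 2 (mod 5). M₂ = 5, y₂ ≡ 2 (mod 3). m = 3×3×2 + 2×5×2 ≡ 8 (mod 15)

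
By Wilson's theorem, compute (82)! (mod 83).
By Wilson's theorem, (82)! ≡ -1 ≡ 82 (mod 83)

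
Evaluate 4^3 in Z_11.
3 = 2 + 1 (binary 11). Repeated squaring mod 11: 4^1 ≡ 4; 4^2 ≡ 4² = 16 ≡ 5. Multiply: 4^3 = 4^2 × 4^1 ≡ 5 × 4 (mod 11): 5 × 4 = 20 ≡ 9. So 4^3 ≡ 9 (mod 11).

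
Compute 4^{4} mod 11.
3

Using successive squaring:
Binary expansion of 4: 100
Powers of 4 mod 11 (each is the square of the previous):
  4^1 ≡ 4 (mod 11)
  4^2 ≡ 4² = 16 ≡ 5 (mod 11)
  4^4 ≡ 5² = 25 ≡ 3 (mod 11)
4 is a power of 2, so 4^4 is the last square: ≡ 3 (mod 11)
Result: 4^4 ≡ 3 (mod 11)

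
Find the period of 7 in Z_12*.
Powers of 7 mod 12: 7^1≡7, 7^2≡1. Order = 2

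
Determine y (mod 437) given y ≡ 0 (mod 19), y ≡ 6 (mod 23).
190

Using the Chinese Remainder Theorem:
M = product of moduli = 437
For equation 1: M_1 = 23, 23 ≡ 4 (mod 19), inverse of 23 mod 19 is 5 (check: 4 × 5 = 20 ≡ 1 (mod 19))
For equation 2: M_2 = 19, 19 ≡ 19 (mod 23), inverse of 19 mod 23 is 17 (check: 19 × 17 = 323 ≡ 1 (mod 23))
Combine: y ≡ Σ r_i×M_i×(M_i⁻¹ mod m_i) = 0×23×5 + 6×19×17 = 0 + 1938 = 1938
1938 mod 437 = 190
y ≡ 190 (mod 437)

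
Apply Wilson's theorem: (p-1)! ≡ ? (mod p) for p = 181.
By Wilson's theorem, (180)! ≡ -1 ≡ 180 (mod 181)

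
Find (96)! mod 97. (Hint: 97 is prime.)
By Wilson's theorem, (96)! ≡ -1 ≡ 96 (mod 97)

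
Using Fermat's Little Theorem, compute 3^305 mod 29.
By Fermat: 3^{28} ≡ 1 (mod 29). 305 ≡ 25 (mod 28). So 3^{305} ≡ 3^{25} ≡ 14 (mod 29)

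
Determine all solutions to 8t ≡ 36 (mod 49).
29

Since gcd(8, 49) = 1 divides 36, a solution exists.
Multiply both sides by the inverse of 8 mod 49:
  8^(-1) mod 49 = 43
  x ≡ 43 × 36 ≡ 1548 ≡ 29 (mod 49)
Verification: 8 × 29 = 232 = 4 × 49 + 36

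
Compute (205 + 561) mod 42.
10

(205 + 561) = 766
766 mod 42 = 10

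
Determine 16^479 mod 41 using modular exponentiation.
Using Fermat: 16^{40} ≡ 1 (mod 41). 479 ≡ 39 (mod 40). So 16^{479} ≡ 16^{39} ≡ 18 (mod 41)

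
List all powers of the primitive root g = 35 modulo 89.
g^1, g^2, ..., g^{88} mod 89: {35, 68, 66, 85, 38, 84, 3, 16, 26, 20, 77, 25, 74, 9, 48, 78, 60, 53, 75, 44, 27, 55, 56, 2, 70, 47, 43, 81, 76, 79, 6, 32, 52, 40, 65, 50, 59, 18, 7, 67, 31, 17, 61, 88, 54, 21, 23, 4, 51, 5, 86, 73, 63, 69, 12, 64, 15, 80, 41, 11, 29, 36, 14, 45, 62, 34, 33, 87, 19, 42, 46, 8, 13, 10, 83, 57, 37, 49, 24, 39, 30, 71, 82, 22, 58, 72, 28, 1}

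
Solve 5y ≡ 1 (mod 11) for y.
9

Using Extended Euclidean Algorithm:
gcd(5, 11) = 1
Bezout coefficients: 5 × -2 + 11 × 1 = 1
So 5 × -2 ≡ 1 (mod 11)
The inverse is -2 mod 11 = 9
Verification: 5 × 9 = 45 = 4 × 11 + 1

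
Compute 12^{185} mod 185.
7

Using successive squaring:
Binary expansion of 185: 10111001
Powers of 12 mod 185 (each is the square of the previous):
  12^1 ≡ 12 (mod 185)
  12^2 ≡ 12² = 144 ≡ 144 (mod 185)
  12^4 ≡ 144² = 20736 ≡ 16 (mod 185)
  12^8 ≡ 16² = 256 ≡ 71 (mod 185)
  12^16 ≡ 71² = 5041 ≡ 46 (mod 185)
  12^32 ≡ 46² = 2116 ≡ 81 (mod 185)
  12^64 ≡ 81² = 6561 ≡ 86 (mod 185)
  12^128 ≡ 86² = 7396 ≡ 181 (mod 185)
185 = 128 + 32 + 16 + 8 + 1, so 12^185 = 12^128 × 12^32 × 12^16 × 12^8 × 12^1 ≡ 181 × 81 × 46 × 71 × 12 (mod 185)
Multiplying step by step:
  181 × 81 = 14661 ≡ 46 (mod 185)
  46 × 46 = 2116 ≡ 81 (mod 185)
  81 × 71 = 5751 ≡ 16 (mod 185)
  16 × 12 = 192 ≡ 7 (mod 185)
Result: 12^185 ≡ 7 (mod 185)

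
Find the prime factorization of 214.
2 × 107

Divide by primes starting from smallest:
214 ÷ 2 = 107
107 ÷ 107 = 1

214 = 2 × 107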